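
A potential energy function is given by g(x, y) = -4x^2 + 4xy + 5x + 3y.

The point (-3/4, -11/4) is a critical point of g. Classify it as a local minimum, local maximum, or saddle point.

The Hessian of g is constant: H = [[-8, 4], [4, 0]].
det(H) = (-8)·0 − 4² = -16.
Since det(H) < 0, H is indefinite and the critical point is a saddle point.

saddle point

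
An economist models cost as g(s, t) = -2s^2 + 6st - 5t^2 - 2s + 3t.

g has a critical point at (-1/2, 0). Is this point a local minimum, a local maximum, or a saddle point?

local maximum

The Hessian of g is constant: H = [[-4, 6], [6, -10]].
det(H) = (-4)·(-10) − 6² = 4.
det(H) > 0 and tr(H) = -14 < 0, so H is negative definite and the point is a local maximum.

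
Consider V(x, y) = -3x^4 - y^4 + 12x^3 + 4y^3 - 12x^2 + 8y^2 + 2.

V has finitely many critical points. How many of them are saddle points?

V separates as a function of x plus a function of y, so ∇V=0 decouples.
∂V/∂x = -12x(x - 2)(x - 1) = 0 at x ∈ {0, 1, 2}; ∂V/∂y = -4y(y - 4)(y + 1) = 0 at y ∈ {-1, 0, 4}.
The Hessian is diagonal: diag(V_xx, V_yy). Second derivatives: V_xx(0)=-24, V_xx(1)=12, V_xx(2)=-24; V_yy(-1)=-20, V_yy(0)=16, V_yy(4)=-80.
Saddle points occur where the two diagonal entries have opposite signs: (0, 0), (1, -1), (1, 4), (2, 0). Count: 4.

4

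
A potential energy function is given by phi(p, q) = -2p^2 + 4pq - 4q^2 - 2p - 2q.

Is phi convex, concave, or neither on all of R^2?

concave

phi is quadratic, so its Hessian is the constant matrix H = [[-4, 4], [4, -8]].
det(H) = 16, tr(H) = -12.
det(H) > 0 and tr(H) < 0, so H is negative definite everywhere: concave.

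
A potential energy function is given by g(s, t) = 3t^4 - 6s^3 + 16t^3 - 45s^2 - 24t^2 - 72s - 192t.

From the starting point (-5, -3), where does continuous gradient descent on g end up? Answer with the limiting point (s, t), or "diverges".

(-4, -4)

g is separable, so gradient descent decouples: s follows -∂g/∂s, t follows -∂g/∂t.
∂g/∂s = -18(s + 1)(s + 4); at s=-5 this is -72, so s increases.
∂g/∂t = 12(t - 2)(t + 2)(t + 4); at t=-3 this is 60, so t decreases.
s converges to its nearest critical value -4 (a local min of the s-part); t converges to -4. The iterate converges to (-4, -4).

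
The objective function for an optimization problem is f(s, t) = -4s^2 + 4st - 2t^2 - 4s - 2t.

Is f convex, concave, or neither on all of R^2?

concave

f is quadratic, so its Hessian is the constant matrix H = [[-8, 4], [4, -4]].
det(H) = 16, tr(H) = -12.
det(H) > 0 and tr(H) < 0, so H is negative definite everywhere: concave.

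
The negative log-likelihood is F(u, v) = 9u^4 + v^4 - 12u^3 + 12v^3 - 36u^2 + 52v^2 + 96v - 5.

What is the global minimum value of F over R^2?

F(u,v) separates as P(u) + Q(v) − 5, so its minimum is min P + min Q − 5.
P'(u) = 36u(u - 2)(u + 1) vanishes at u ∈ {-1, 0, 2}; Q'(v) = 4(v + 2)(v + 3)(v + 4) vanishes at v ∈ {-4, -3, -2}.
Local minima of P (where P''>0): P(-1)=-15, P(2)=-96. Local minima of Q: Q(-4)=-64, Q(-2)=-64.
So the global minimum of F is P(2) + Q(-4) − 5 = -96 − 64 − 5 = -165, attained at (2, -4).

-165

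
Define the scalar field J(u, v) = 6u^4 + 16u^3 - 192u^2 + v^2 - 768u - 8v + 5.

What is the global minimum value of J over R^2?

-3595

J(u,v) separates as P(u) + Q(v) + 5, so its minimum is min P + min Q + 5.
P'(u) = 24(u - 4)(u + 2)(u + 4) vanishes at u ∈ {-4, -2, 4}; Q'(v) = 2v - 8 vanishes at v ∈ {4}.
Local minima of P (where P''>0): P(-4)=512, P(4)=-3584. Local minima of Q: Q(4)=-16.
So the global minimum of J is P(4) + Q(4) + 5 = -3584 − 16 + 5 = -3595, attained at (4, 4).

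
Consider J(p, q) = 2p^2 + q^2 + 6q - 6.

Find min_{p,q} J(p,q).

-15

J(p,q) separates as A(p) + B(q) − 6, so its minimum is min A + min B − 6.
A'(p) = 4p vanishes at p ∈ {0}; B'(q) = 2q + 6 vanishes at q ∈ {-3}.
Local minima of A (where A''>0): A(0)=0. Local minima of B: B(-3)=-9.
So the global minimum of J is A(0) + B(-3) − 6 = 0 − 9 − 6 = -15, attained at (0, -3).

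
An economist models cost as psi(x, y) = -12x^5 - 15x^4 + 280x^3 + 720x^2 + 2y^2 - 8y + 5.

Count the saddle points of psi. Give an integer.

2

psi separates as a function of x plus a function of y, so ∇psi=0 decouples.
∂psi/∂x = -60x(x - 4)(x + 2)(x + 3) = 0 at x ∈ {-3, -2, 0, 4}; ∂psi/∂y = 4(y - 2) = 0 at y ∈ {2}.
The Hessian is diagonal: diag(psi_xx, psi_yy). Second derivatives: psi_xx(-3)=1260, psi_xx(-2)=-720, psi_xx(0)=1440, psi_xx(4)=-10080; psi_yy(2)=4.
Saddle points occur where the two diagonal entries have opposite signs: (-2, 2), (4, 2). Count: 2.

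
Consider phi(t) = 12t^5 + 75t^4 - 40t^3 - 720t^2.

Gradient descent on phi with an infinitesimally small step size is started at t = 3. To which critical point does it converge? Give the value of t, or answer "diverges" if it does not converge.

phi'(t) = 60t(t - 2)(t + 3)(t + 4), so phi'(3) = 7560.
Gradient descent moves in the -phi' direction, i.e. t is decreasing.
The nearest critical point in that direction is t = 2, where phi'' = 3600 > 0 (a local minimum). The iterate converges there.

2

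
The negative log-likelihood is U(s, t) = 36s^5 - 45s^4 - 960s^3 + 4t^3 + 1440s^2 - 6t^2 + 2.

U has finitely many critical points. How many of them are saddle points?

U separates as a function of s plus a function of t, so ∇U=0 decouples.
∂U/∂s = 180s(s - 4)(s - 1)(s + 4) = 0 at s ∈ {-4, 0, 1, 4}; ∂U/∂t = 12t(t - 1) = 0 at t ∈ {0, 1}.
The Hessian is diagonal: diag(U_ss, U_tt). Second derivatives: U_ss(-4)=-28800, U_ss(0)=2880, U_ss(1)=-2700, U_ss(4)=17280; U_tt(0)=-12, U_tt(1)=12.
Saddle points occur where the two diagonal entries have opposite signs: (-4, 1), (0, 0), (1, 1), (4, 0). Count: 4.

4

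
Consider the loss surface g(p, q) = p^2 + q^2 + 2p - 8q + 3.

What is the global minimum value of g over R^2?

g(p,q) separates as A(p) + B(q) + 3, so its minimum is min A + min B + 3.
A'(p) = 2p + 2 vanishes at p ∈ {-1}; B'(q) = 2q - 8 vanishes at q ∈ {4}.
Local minima of A (where A''>0): A(-1)=-1. Local minima of B: B(4)=-16.
So the global minimum of g is A(-1) + B(4) + 3 = -1 − 16 + 3 = -14, attained at (-1, 4).

-14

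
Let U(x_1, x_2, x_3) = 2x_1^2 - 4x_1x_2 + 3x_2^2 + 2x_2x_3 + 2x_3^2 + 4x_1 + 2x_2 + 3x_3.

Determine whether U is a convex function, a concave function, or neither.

U is quadratic, so its Hessian is the constant matrix H = [[4, -4, 0], [-4, 6, 2], [0, 2, 4]].
Leading principal minors: 4, 8, 16.
All positive ⇒ H ≻ 0 ⇒ convex.

convex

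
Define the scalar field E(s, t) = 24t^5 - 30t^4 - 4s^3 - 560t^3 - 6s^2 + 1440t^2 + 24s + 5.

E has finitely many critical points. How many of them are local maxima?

E separates as a function of s plus a function of t, so ∇E=0 decouples.
∂E/∂s = -12(s - 1)(s + 2) = 0 at s ∈ {-2, 1}; ∂E/∂t = 120t(t - 3)(t - 2)(t + 4) = 0 at t ∈ {-4, 0, 2, 3}.
The Hessian is diagonal: diag(E_ss, E_tt). Second derivatives: E_ss(-2)=36, E_ss(1)=-36; E_tt(-4)=-20160, E_tt(0)=2880, E_tt(2)=-1440, E_tt(3)=2520.
Local maxima occur where both diagonal entries negative: (1, -4), (1, 2). Count: 2.

2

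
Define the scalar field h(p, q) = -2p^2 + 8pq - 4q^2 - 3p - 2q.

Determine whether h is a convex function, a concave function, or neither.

h is quadratic, so its Hessian is the constant matrix H = [[-4, 8], [8, -8]].
det(H) = -32, tr(H) = -12.
det(H) < 0, so H is indefinite: neither convex nor concave.

neither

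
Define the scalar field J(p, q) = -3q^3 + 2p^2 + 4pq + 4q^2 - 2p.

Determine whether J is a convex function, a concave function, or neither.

neither

The term -3q^3 is cubic, so the Hessian is not constant.
∂²J/∂q² = -18q + 8, which takes both signs as q varies (negative for sufficiently large q). A diagonal entry of the Hessian changing sign means the Hessian is neither positive- nor negative-semidefinite on all of R^2.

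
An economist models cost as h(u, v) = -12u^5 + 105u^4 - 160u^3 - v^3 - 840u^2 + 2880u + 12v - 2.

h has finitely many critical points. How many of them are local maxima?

2

h separates as a function of u plus a function of v, so ∇h=0 decouples.
∂h/∂u = -60(u - 4)(u - 3)(u - 2)(u + 2) = 0 at u ∈ {-2, 2, 3, 4}; ∂h/∂v = -3(v - 2)(v + 2) = 0 at v ∈ {-2, 2}.
The Hessian is diagonal: diag(h_uu, h_vv). Second derivatives: h_uu(-2)=7200, h_uu(2)=-480, h_uu(3)=300, h_uu(4)=-720; h_vv(-2)=12, h_vv(2)=-12.
Local maxima occur where both diagonal entries negative: (2, 2), (4, 2). Count: 2.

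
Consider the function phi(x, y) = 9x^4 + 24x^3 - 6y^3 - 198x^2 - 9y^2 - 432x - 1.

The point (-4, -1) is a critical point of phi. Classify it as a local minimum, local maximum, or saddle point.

local minimum

The mixed partial ∂²phi/∂x∂y is 0, so the Hessian at any point is diag(phi_xx, phi_yy) = diag(36(3x^2 + 4x - 11), -18(2y + 1)).
At (-4, -1): H = diag(756, 18).
Both eigenvalues are positive, so H is positive definite: a local minimum.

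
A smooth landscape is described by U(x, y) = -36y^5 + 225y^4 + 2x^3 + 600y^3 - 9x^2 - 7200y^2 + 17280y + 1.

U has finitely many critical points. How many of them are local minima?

2

U separates as a function of x plus a function of y, so ∇U=0 decouples.
∂U/∂x = 6x(x - 3) = 0 at x ∈ {0, 3}; ∂U/∂y = -180(y - 4)(y - 3)(y - 2)(y + 4) = 0 at y ∈ {-4, 2, 3, 4}.
The Hessian is diagonal: diag(U_xx, U_yy). Second derivatives: U_xx(0)=-18, U_xx(3)=18; U_yy(-4)=60480, U_yy(2)=-2160, U_yy(3)=1260, U_yy(4)=-2880.
Local minima occur where both diagonal entries positive: (3, -4), (3, 3). Count: 2.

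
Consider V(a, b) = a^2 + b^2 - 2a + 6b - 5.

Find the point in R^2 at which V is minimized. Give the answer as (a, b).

V(a,b) separates as P(a) + Q(b) − 5, so its minimum is min P + min Q − 5.
P'(a) = 2a - 2 vanishes at a ∈ {1}; Q'(b) = 2b + 6 vanishes at b ∈ {-3}.
Local minima of P (where P''>0): P(1)=-1. Local minima of Q: Q(-3)=-9.
So the global minimum of V is P(1) + Q(-3) − 5 = -1 − 9 − 5 = -15, attained at (1, -3).

(1, -3)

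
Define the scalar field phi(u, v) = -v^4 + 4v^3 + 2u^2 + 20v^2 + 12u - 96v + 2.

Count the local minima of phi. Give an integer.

phi separates as a function of u plus a function of v, so ∇phi=0 decouples.
∂phi/∂u = 4(u + 3) = 0 at u ∈ {-3}; ∂phi/∂v = -4(v - 4)(v - 2)(v + 3) = 0 at v ∈ {-3, 2, 4}.
The Hessian is diagonal: diag(phi_uu, phi_vv). Second derivatives: phi_uu(-3)=4; phi_vv(-3)=-140, phi_vv(2)=40, phi_vv(4)=-56.
Local minima occur where both diagonal entries positive: (-3, 2). Count: 1.

1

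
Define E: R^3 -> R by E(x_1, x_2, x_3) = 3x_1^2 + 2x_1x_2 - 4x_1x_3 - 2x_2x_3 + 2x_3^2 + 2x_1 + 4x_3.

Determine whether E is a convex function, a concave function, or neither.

neither

E is quadratic, so its Hessian is the constant matrix H = [[6, 2, -4], [2, 0, -2], [-4, -2, 4]].
Leading principal minors: 6, -4, -8.
Neither pattern holds ⇒ H is indefinite ⇒ neither convex nor concave.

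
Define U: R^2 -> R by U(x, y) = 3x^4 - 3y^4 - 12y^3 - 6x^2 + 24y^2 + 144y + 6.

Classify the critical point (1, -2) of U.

local minimum

The mixed partial ∂²U/∂x∂y is 0, so the Hessian at any point is diag(U_xx, U_yy) = diag(12(3x^2 - 1), 12(-3y^2 - 6y + 4)).
At (1, -2): H = diag(24, 48).
Both eigenvalues are positive, so H is positive definite: a local minimum.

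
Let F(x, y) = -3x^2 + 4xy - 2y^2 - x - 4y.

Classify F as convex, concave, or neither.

concave

F is quadratic, so its Hessian is the constant matrix H = [[-6, 4], [4, -4]].
det(H) = 8, tr(H) = -10.
det(H) > 0 and tr(H) < 0, so H is negative definite everywhere: concave.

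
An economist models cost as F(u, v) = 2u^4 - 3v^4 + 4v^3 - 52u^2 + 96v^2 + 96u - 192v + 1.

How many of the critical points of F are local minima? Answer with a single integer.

F separates as a function of u plus a function of v, so ∇F=0 decouples.
∂F/∂u = 8(u - 3)(u - 1)(u + 4) = 0 at u ∈ {-4, 1, 3}; ∂F/∂v = -12(v - 4)(v - 1)(v + 4) = 0 at v ∈ {-4, 1, 4}.
The Hessian is diagonal: diag(F_uu, F_vv). Second derivatives: F_uu(-4)=280, F_uu(1)=-80, F_uu(3)=112; F_vv(-4)=-480, F_vv(1)=180, F_vv(4)=-288.
Local minima occur where both diagonal entries positive: (-4, 1), (3, 1). Count: 2.

2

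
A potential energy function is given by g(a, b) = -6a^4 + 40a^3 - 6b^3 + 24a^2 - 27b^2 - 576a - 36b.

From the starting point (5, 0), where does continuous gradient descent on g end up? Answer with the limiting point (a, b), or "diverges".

g is separable, so gradient descent decouples: a follows -∂g/∂a, b follows -∂g/∂b.
∂g/∂a = -24(a - 4)(a - 3)(a + 2); at a=5 this is -336, so a increases.
∂g/∂b = -18(b + 1)(b + 2); at b=0 this is -36, so b increases.
The a-coordinate has no critical point in that direction and runs off to infinity.

diverges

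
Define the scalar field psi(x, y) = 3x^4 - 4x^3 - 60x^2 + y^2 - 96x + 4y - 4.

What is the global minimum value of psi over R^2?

psi(x,y) separates as P(x) + Q(y) − 4, so its minimum is min P + min Q − 4.
P'(x) = 12(x - 4)(x + 1)(x + 2) vanishes at x ∈ {-2, -1, 4}; Q'(y) = 2y + 4 vanishes at y ∈ {-2}.
Local minima of P (where P''>0): P(-2)=32, P(4)=-832. Local minima of Q: Q(-2)=-4.
So the global minimum of psi is P(4) + Q(-2) − 4 = -832 − 4 − 4 = -840, attained at (4, -2).

-840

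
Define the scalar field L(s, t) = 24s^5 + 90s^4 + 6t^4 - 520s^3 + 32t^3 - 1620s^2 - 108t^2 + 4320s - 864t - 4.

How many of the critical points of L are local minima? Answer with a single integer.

L separates as a function of s plus a function of t, so ∇L=0 decouples.
∂L/∂s = 120(s - 3)(s - 1)(s + 3)(s + 4) = 0 at s ∈ {-4, -3, 1, 3}; ∂L/∂t = 24(t - 3)(t + 3)(t + 4) = 0 at t ∈ {-4, -3, 3}.
The Hessian is diagonal: diag(L_ss, L_tt). Second derivatives: L_ss(-4)=-4200, L_ss(-3)=2880, L_ss(1)=-4800, L_ss(3)=10080; L_tt(-4)=168, L_tt(-3)=-144, L_tt(3)=1008.
Local minima occur where both diagonal entries positive: (-3, -4), (-3, 3), (3, -4), (3, 3). Count: 4.

4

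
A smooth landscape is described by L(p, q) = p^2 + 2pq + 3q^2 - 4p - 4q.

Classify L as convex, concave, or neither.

L is quadratic, so its Hessian is the constant matrix H = [[2, 2], [2, 6]].
det(H) = 8, tr(H) = 8.
det(H) > 0 and tr(H) > 0, so H is positive definite everywhere: convex.

convex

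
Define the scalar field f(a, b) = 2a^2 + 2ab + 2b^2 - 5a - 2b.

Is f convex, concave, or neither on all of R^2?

convex

f is quadratic, so its Hessian is the constant matrix H = [[4, 2], [2, 4]].
det(H) = 12, tr(H) = 8.
det(H) > 0 and tr(H) > 0, so H is positive definite everywhere: convex.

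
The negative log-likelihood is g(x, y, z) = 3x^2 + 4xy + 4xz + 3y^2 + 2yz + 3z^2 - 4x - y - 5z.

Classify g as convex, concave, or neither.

g is quadratic, so its Hessian is the constant matrix H = [[6, 4, 4], [4, 6, 2], [4, 2, 6]].
Leading principal minors: 6, 20, 64.
All positive ⇒ H ≻ 0 ⇒ convex.

convex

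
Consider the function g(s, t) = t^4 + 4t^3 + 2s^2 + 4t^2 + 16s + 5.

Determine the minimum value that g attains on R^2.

-27

g(s,t) separates as P(s) + Q(t) + 5, so its minimum is min P + min Q + 5.
P'(s) = 4s + 16 vanishes at s ∈ {-4}; Q'(t) = 4t(t + 1)(t + 2) vanishes at t ∈ {-2, -1, 0}.
Local minima of P (where P''>0): P(-4)=-32. Local minima of Q: Q(-2)=0, Q(0)=0.
So the global minimum of g is P(-4) + Q(-2) + 5 = -32 + 0 + 5 = -27, attained at (-4, -2).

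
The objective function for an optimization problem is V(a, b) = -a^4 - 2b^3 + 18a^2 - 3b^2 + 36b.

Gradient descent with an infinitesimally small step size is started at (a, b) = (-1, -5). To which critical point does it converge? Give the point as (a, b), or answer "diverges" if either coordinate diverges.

V is separable, so gradient descent decouples: a follows -∂V/∂a, b follows -∂V/∂b.
∂V/∂a = -4a(a - 3)(a + 3); at a=-1 this is -32, so a increases.
∂V/∂b = -6(b - 2)(b + 3); at b=-5 this is -84, so b increases.
a converges to its nearest critical value 0 (a local min of the a-part); b converges to -3. The iterate converges to (0, -3).

(0, -3)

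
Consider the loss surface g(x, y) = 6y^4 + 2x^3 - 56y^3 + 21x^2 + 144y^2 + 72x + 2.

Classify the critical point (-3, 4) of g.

The mixed partial ∂²g/∂x∂y is 0, so the Hessian at any point is diag(g_xx, g_yy) = diag(6(2x + 7), 24(3y^2 - 14y + 12)).
At (-3, 4): H = diag(6, 96).
Both eigenvalues are positive, so H is positive definite: a local minimum.

local minimum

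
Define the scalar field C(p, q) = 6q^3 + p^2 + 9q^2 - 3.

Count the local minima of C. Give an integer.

1

C separates as a function of p plus a function of q, so ∇C=0 decouples.
∂C/∂p = 2p = 0 at p ∈ {0}; ∂C/∂q = 18q(q + 1) = 0 at q ∈ {-1, 0}.
The Hessian is diagonal: diag(C_pp, C_qq). Second derivatives: C_pp(0)=2; C_qq(-1)=-18, C_qq(0)=18.
Local minima occur where both diagonal entries positive: (0, 0). Count: 1.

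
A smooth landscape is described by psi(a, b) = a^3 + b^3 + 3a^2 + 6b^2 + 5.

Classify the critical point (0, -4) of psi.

The mixed partial ∂²psi/∂a∂b is 0, so the Hessian at any point is diag(psi_aa, psi_bb) = diag(6(a + 1), 6(b + 2)).
At (0, -4): H = diag(6, -12).
The eigenvalues have opposite signs, so H is indefinite: a saddle point.

saddle point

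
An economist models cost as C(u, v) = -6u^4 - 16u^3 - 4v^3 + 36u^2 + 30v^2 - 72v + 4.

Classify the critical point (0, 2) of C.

local minimum

The mixed partial ∂²C/∂u∂v is 0, so the Hessian at any point is diag(C_uu, C_vv) = diag(24(-3u^2 - 4u + 3), 12(-2v + 5)).
At (0, 2): H = diag(72, 12).
Both eigenvalues are positive, so H is positive definite: a local minimum.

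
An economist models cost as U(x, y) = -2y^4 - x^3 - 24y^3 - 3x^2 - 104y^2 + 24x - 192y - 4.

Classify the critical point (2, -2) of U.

local maximum

The mixed partial ∂²U/∂x∂y is 0, so the Hessian at any point is diag(U_xx, U_yy) = diag(-6(x + 1), -8(3y^2 + 18y + 26)).
At (2, -2): H = diag(-18, -16).
Both eigenvalues are negative, so H is negative definite: a local maximum.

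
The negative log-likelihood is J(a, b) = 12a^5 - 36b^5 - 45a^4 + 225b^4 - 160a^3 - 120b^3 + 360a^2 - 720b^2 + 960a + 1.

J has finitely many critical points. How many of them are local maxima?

J separates as a function of a plus a function of b, so ∇J=0 decouples.
∂J/∂a = 60(a - 4)(a - 2)(a + 1)(a + 2) = 0 at a ∈ {-2, -1, 2, 4}; ∂J/∂b = -180b(b - 4)(b - 2)(b + 1) = 0 at b ∈ {-1, 0, 2, 4}.
The Hessian is diagonal: diag(J_aa, J_bb). Second derivatives: J_aa(-2)=-1440, J_aa(-1)=900, J_aa(2)=-1440, J_aa(4)=3600; J_bb(-1)=2700, J_bb(0)=-1440, J_bb(2)=2160, J_bb(4)=-7200.
Local maxima occur where both diagonal entries negative: (-2, 0), (-2, 4), (2, 0), (2, 4). Count: 4.

4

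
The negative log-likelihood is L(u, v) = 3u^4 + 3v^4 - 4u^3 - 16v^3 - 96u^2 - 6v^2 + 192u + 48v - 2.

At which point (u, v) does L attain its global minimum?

(-4, 4)

L(u,v) separates as P(u) + Q(v) − 2, so its minimum is min P + min Q − 2.
P'(u) = 12(u - 4)(u - 1)(u + 4) vanishes at u ∈ {-4, 1, 4}; Q'(v) = 12(v - 4)(v - 1)(v + 1) vanishes at v ∈ {-1, 1, 4}.
Local minima of P (where P''>0): P(-4)=-1280, P(4)=-256. Local minima of Q: Q(-1)=-35, Q(4)=-160.
So the global minimum of L is P(-4) + Q(4) − 2 = -1280 − 160 − 2 = -1442, attained at (-4, 4).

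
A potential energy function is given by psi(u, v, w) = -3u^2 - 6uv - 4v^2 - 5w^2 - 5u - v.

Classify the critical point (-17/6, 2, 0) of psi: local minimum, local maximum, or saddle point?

local maximum

The Hessian is constant: H = [[-6, -6, 0], [-6, -8, 0], [0, 0, -10]].
Leading principal minors: Δ₁ = -6, Δ₂ = 12, Δ₃ = -120.
The minors alternate sign starting negative (−, +, −), so H is negative definite: a local maximum.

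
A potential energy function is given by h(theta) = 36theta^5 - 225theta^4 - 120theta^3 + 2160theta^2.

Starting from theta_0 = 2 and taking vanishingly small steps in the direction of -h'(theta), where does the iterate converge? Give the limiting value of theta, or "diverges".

h'(theta) = 180theta(theta - 4)(theta - 3)(theta + 2), so h'(2) = 2880.
Gradient descent moves in the -h' direction, i.e. theta is decreasing.
The nearest critical point in that direction is theta = 0, where h'' = 4320 > 0 (a local minimum). The iterate converges there.

0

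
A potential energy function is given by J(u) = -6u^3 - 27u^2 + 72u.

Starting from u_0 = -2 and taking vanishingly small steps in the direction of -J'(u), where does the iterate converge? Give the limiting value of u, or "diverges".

J'(u) = -18(u - 1)(u + 4), so J'(-2) = 108.
Gradient descent moves in the -J' direction, i.e. u is decreasing.
The nearest critical point in that direction is u = -4, where J'' = 90 > 0 (a local minimum). The iterate converges there.

-4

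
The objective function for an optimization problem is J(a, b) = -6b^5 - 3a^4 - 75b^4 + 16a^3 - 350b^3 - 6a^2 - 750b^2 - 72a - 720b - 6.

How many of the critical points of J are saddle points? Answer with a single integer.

6

J separates as a function of a plus a function of b, so ∇J=0 decouples.
∂J/∂a = -12(a - 3)(a - 2)(a + 1) = 0 at a ∈ {-1, 2, 3}; ∂J/∂b = -30(b + 1)(b + 2)(b + 3)(b + 4) = 0 at b ∈ {-4, -3, -2, -1}.
The Hessian is diagonal: diag(J_aa, J_bb). Second derivatives: J_aa(-1)=-144, J_aa(2)=36, J_aa(3)=-48; J_bb(-4)=180, J_bb(-3)=-60, J_bb(-2)=60, J_bb(-1)=-180.
Saddle points occur where the two diagonal entries have opposite signs: (-1, -4), (-1, -2), (2, -3), (2, -1), (3, -4), (3, -2). Count: 6.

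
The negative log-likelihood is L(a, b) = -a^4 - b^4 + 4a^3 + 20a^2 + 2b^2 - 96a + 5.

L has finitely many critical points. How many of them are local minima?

1

L separates as a function of a plus a function of b, so ∇L=0 decouples.
∂L/∂a = -4(a - 4)(a - 2)(a + 3) = 0 at a ∈ {-3, 2, 4}; ∂L/∂b = -4b(b - 1)(b + 1) = 0 at b ∈ {-1, 0, 1}.
The Hessian is diagonal: diag(L_aa, L_bb). Second derivatives: L_aa(-3)=-140, L_aa(2)=40, L_aa(4)=-56; L_bb(-1)=-8, L_bb(0)=4, L_bb(1)=-8.
Local minima occur where both diagonal entries positive: (2, 0). Count: 1.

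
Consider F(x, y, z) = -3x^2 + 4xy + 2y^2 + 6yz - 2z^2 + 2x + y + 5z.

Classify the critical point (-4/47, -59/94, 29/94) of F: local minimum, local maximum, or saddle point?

The Hessian is constant: H = [[-6, 4, 0], [4, 4, 6], [0, 6, -4]].
Leading principal minors: Δ₁ = -6, Δ₂ = -40, Δ₃ = 376.
The minors fit neither the all-positive nor the alternating-sign pattern, so H is indefinite: a saddle point.

saddle point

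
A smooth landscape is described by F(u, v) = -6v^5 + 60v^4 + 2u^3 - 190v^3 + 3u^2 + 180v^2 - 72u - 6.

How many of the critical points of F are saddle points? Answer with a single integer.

F separates as a function of u plus a function of v, so ∇F=0 decouples.
∂F/∂u = 6(u - 3)(u + 4) = 0 at u ∈ {-4, 3}; ∂F/∂v = -30v(v - 4)(v - 3)(v - 1) = 0 at v ∈ {0, 1, 3, 4}.
The Hessian is diagonal: diag(F_uu, F_vv). Second derivatives: F_uu(-4)=-42, F_uu(3)=42; F_vv(0)=360, F_vv(1)=-180, F_vv(3)=180, F_vv(4)=-360.
Saddle points occur where the two diagonal entries have opposite signs: (-4, 0), (-4, 3), (3, 1), (3, 4). Count: 4.

4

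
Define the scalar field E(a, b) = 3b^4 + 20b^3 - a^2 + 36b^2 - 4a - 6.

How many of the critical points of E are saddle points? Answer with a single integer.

E separates as a function of a plus a function of b, so ∇E=0 decouples.
∂E/∂a = -2(a + 2) = 0 at a ∈ {-2}; ∂E/∂b = 12b(b + 2)(b + 3) = 0 at b ∈ {-3, -2, 0}.
The Hessian is diagonal: diag(E_aa, E_bb). Second derivatives: E_aa(-2)=-2; E_bb(-3)=36, E_bb(-2)=-24, E_bb(0)=72.
Saddle points occur where the two diagonal entries have opposite signs: (-2, -3), (-2, 0). Count: 2.

2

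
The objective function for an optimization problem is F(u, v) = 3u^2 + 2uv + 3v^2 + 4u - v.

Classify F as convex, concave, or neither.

F is quadratic, so its Hessian is the constant matrix H = [[6, 2], [2, 6]].
det(H) = 32, tr(H) = 12.
det(H) > 0 and tr(H) > 0, so H is positive definite everywhere: convex.

convex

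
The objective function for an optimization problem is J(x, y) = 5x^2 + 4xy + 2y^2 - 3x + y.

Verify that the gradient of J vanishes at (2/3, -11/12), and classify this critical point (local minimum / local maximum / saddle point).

local minimum

∇J = (10x + 4y - 3, 4x + 4y + 1); substituting (2/3, -11/12) gives ∇J = (0, 0), so (2/3, -11/12) is indeed a critical point.
The Hessian of J is constant: H = [[10, 4], [4, 4]].
det(H) = 10·4 − 4² = 24.
det(H) > 0 and tr(H) = 14 > 0, so H is positive definite and the point is a local minimum.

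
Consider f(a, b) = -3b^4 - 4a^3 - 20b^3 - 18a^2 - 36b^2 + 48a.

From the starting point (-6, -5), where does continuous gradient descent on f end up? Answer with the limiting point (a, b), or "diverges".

f is separable, so gradient descent decouples: a follows -∂f/∂a, b follows -∂f/∂b.
∂f/∂a = -12(a - 1)(a + 4); at a=-6 this is -168, so a increases.
∂f/∂b = -12b(b + 2)(b + 3); at b=-5 this is 360, so b decreases.
The b-coordinate has no critical point in that direction and runs off to infinity.

diverges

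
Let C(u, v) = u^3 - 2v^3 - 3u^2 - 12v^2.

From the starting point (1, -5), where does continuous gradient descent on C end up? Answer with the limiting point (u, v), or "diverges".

C is separable, so gradient descent decouples: u follows -∂C/∂u, v follows -∂C/∂v.
∂C/∂u = 3u(u - 2); at u=1 this is -3, so u increases.
∂C/∂v = -6v(v + 4); at v=-5 this is -30, so v increases.
u converges to its nearest critical value 2 (a local min of the u-part); v converges to -4. The iterate converges to (2, -4).

(2, -4)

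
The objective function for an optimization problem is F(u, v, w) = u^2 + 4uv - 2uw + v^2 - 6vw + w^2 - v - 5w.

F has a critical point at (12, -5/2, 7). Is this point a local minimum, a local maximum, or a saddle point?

saddle point

The Hessian is constant: H = [[2, 4, -2], [4, 2, -6], [-2, -6, 2]].
Leading principal minors: Δ₁ = 2, Δ₂ = -12, Δ₃ = -8.
The minors fit neither the all-positive nor the alternating-sign pattern, so H is indefinite: a saddle point.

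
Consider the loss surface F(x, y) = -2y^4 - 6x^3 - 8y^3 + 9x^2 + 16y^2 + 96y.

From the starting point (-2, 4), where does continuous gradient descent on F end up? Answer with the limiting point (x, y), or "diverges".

diverges

F is separable, so gradient descent decouples: x follows -∂F/∂x, y follows -∂F/∂y.
∂F/∂x = -18x(x - 1); at x=-2 this is -108, so x increases.
∂F/∂y = -8(y - 2)(y + 2)(y + 3); at y=4 this is -672, so y increases.
The y-coordinate has no critical point in that direction and runs off to infinity.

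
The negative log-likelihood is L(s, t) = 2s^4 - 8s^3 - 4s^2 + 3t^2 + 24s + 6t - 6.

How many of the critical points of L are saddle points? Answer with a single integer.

L separates as a function of s plus a function of t, so ∇L=0 decouples.
∂L/∂s = 8(s - 3)(s - 1)(s + 1) = 0 at s ∈ {-1, 1, 3}; ∂L/∂t = 6(t + 1) = 0 at t ∈ {-1}.
The Hessian is diagonal: diag(L_ss, L_tt). Second derivatives: L_ss(-1)=64, L_ss(1)=-32, L_ss(3)=64; L_tt(-1)=6.
Saddle points occur where the two diagonal entries have opposite signs: (1, -1). Count: 1.

1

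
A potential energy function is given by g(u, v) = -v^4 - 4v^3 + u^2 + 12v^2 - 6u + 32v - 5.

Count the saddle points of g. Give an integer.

g separates as a function of u plus a function of v, so ∇g=0 decouples.
∂g/∂u = 2(u - 3) = 0 at u ∈ {3}; ∂g/∂v = -4(v - 2)(v + 1)(v + 4) = 0 at v ∈ {-4, -1, 2}.
The Hessian is diagonal: diag(g_uu, g_vv). Second derivatives: g_uu(3)=2; g_vv(-4)=-72, g_vv(-1)=36, g_vv(2)=-72.
Saddle points occur where the two diagonal entries have opposite signs: (3, -4), (3, 2). Count: 2.

2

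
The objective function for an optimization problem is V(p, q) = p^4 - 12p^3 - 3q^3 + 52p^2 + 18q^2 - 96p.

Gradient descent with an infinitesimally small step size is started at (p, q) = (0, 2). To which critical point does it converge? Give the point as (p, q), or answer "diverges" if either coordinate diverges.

(2, 0)

V is separable, so gradient descent decouples: p follows -∂V/∂p, q follows -∂V/∂q.
∂V/∂p = 4(p - 4)(p - 3)(p - 2); at p=0 this is -96, so p increases.
∂V/∂q = -9q(q - 4); at q=2 this is 36, so q decreases.
p converges to its nearest critical value 2 (a local min of the p-part); q converges to 0. The iterate converges to (2, 0).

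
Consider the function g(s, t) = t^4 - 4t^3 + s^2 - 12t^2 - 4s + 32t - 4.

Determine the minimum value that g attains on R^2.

-72

g(s,t) separates as P(s) + Q(t) − 4, so its minimum is min P + min Q − 4.
P'(s) = 2s - 4 vanishes at s ∈ {2}; Q'(t) = 4(t - 4)(t - 1)(t + 2) vanishes at t ∈ {-2, 1, 4}.
Local minima of P (where P''>0): P(2)=-4. Local minima of Q: Q(-2)=-64, Q(4)=-64.
So the global minimum of g is P(2) + Q(-2) − 4 = -4 − 64 − 4 = -72, attained at (2, -2).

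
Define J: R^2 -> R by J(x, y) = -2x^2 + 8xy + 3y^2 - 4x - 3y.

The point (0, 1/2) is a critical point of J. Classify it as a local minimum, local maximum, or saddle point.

The Hessian of J is constant: H = [[-4, 8], [8, 6]].
det(H) = (-4)·6 − 8² = -88.
Since det(H) < 0, H is indefinite and the critical point is a saddle point.

saddle point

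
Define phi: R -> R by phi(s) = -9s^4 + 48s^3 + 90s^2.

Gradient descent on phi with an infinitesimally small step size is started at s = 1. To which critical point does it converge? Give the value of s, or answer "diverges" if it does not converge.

0

phi'(s) = -36s(s - 5)(s + 1), so phi'(1) = 288.
Gradient descent moves in the -phi' direction, i.e. s is decreasing.
The nearest critical point in that direction is s = 0, where phi'' = 180 > 0 (a local minimum). The iterate converges there.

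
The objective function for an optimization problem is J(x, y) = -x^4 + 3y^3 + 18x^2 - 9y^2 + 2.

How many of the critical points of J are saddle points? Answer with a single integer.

3

J separates as a function of x plus a function of y, so ∇J=0 decouples.
∂J/∂x = -4x(x - 3)(x + 3) = 0 at x ∈ {-3, 0, 3}; ∂J/∂y = 9y(y - 2) = 0 at y ∈ {0, 2}.
The Hessian is diagonal: diag(J_xx, J_yy). Second derivatives: J_xx(-3)=-72, J_xx(0)=36, J_xx(3)=-72; J_yy(0)=-18, J_yy(2)=18.
Saddle points occur where the two diagonal entries have opposite signs: (-3, 2), (0, 0), (3, 2). Count: 3.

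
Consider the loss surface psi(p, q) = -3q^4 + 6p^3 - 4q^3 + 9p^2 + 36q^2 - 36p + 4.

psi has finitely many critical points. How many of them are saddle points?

3

psi separates as a function of p plus a function of q, so ∇psi=0 decouples.
∂psi/∂p = 18(p - 1)(p + 2) = 0 at p ∈ {-2, 1}; ∂psi/∂q = -12q(q - 2)(q + 3) = 0 at q ∈ {-3, 0, 2}.
The Hessian is diagonal: diag(psi_pp, psi_qq). Second derivatives: psi_pp(-2)=-54, psi_pp(1)=54; psi_qq(-3)=-180, psi_qq(0)=72, psi_qq(2)=-120.
Saddle points occur where the two diagonal entries have opposite signs: (-2, 0), (1, -3), (1, 2). Count: 3.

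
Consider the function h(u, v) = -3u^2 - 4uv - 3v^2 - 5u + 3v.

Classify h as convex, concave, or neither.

concave

h is quadratic, so its Hessian is the constant matrix H = [[-6, -4], [-4, -6]].
det(H) = 20, tr(H) = -12.
det(H) > 0 and tr(H) < 0, so H is negative definite everywhere: concave.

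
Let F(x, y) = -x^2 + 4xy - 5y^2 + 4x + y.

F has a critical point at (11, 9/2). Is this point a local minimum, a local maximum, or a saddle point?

The Hessian of F is constant: H = [[-2, 4], [4, -10]].
det(H) = (-2)·(-10) − 4² = 4.
det(H) > 0 and tr(H) = -12 < 0, so H is negative definite and the point is a local maximum.

local maximum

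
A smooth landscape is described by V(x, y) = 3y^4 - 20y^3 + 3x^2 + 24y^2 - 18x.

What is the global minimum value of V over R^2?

V(x,y) separates as P(x) + Q(y), so its minimum is min P + min Q.
P'(x) = 6x - 18 vanishes at x ∈ {3}; Q'(y) = 12y(y - 4)(y - 1) vanishes at y ∈ {0, 1, 4}.
Local minima of P (where P''>0): P(3)=-27. Local minima of Q: Q(0)=0, Q(4)=-128.
So the global minimum of V is P(3) + Q(4) = -27 − 128 = -155, attained at (3, 4).

-155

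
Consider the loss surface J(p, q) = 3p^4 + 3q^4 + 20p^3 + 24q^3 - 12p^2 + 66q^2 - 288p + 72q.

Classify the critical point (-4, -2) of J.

The mixed partial ∂²J/∂p∂q is 0, so the Hessian at any point is diag(J_pp, J_qq) = diag(12(3p^2 + 10p - 2), 12(3q^2 + 12q + 11)).
At (-4, -2): H = diag(72, -12).
The eigenvalues have opposite signs, so H is indefinite: a saddle point.

saddle point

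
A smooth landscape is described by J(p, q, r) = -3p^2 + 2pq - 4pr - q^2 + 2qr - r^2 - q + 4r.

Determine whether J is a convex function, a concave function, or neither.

J is quadratic, so its Hessian is the constant matrix H = [[-6, 2, -4], [2, -2, 2], [-4, 2, -2]].
Leading principal minors: -6, 8, 8.
Neither pattern holds ⇒ H is indefinite ⇒ neither convex nor concave.

neither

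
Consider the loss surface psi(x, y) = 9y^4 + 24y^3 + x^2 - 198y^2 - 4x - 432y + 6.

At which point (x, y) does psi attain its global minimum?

(2, 3)

psi(x,y) separates as P(x) + Q(y) + 6, so its minimum is min P + min Q + 6.
P'(x) = 2x - 4 vanishes at x ∈ {2}; Q'(y) = 36(y - 3)(y + 1)(y + 4) vanishes at y ∈ {-4, -1, 3}.
Local minima of P (where P''>0): P(2)=-4. Local minima of Q: Q(-4)=-672, Q(3)=-1701.
So the global minimum of psi is P(2) + Q(3) + 6 = -4 − 1701 + 6 = -1699, attained at (2, 3).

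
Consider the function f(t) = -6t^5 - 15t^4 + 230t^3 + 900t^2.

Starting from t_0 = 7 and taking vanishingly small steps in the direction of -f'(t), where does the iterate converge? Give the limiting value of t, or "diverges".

diverges

f'(t) = -30t(t - 5)(t + 3)(t + 4), so f'(7) = -46200.
Gradient descent moves in the -f' direction, i.e. t is increasing.
There is no critical point above t=7, and f' keeps the same sign, so the iterate runs off to +∞.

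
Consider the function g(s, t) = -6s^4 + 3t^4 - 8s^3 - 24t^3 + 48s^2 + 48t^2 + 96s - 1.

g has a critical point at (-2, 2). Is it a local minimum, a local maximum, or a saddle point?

local maximum

The mixed partial ∂²g/∂s∂t is 0, so the Hessian at any point is diag(g_ss, g_tt) = diag(24(-3s^2 - 2s + 4), 12(3t^2 - 12t + 8)).
At (-2, 2): H = diag(-96, -48).
Both eigenvalues are negative, so H is negative definite: a local maximum.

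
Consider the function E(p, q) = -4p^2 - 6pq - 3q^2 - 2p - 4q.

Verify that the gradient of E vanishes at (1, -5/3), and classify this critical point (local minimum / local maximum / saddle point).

∇E = (-8p - 6q - 2, -6p - 6q - 4); substituting (1, -5/3) gives ∇E = (0, 0), so (1, -5/3) is indeed a critical point.
The Hessian of E is constant: H = [[-8, -6], [-6, -6]].
det(H) = (-8)·(-6) − (-6)² = 12.
det(H) > 0 and tr(H) = -14 < 0, so H is negative definite and the point is a local maximum.

local maximum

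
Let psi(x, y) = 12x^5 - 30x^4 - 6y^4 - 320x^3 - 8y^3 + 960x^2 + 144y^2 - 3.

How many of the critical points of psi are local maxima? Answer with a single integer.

4

psi separates as a function of x plus a function of y, so ∇psi=0 decouples.
∂psi/∂x = 60x(x - 4)(x - 2)(x + 4) = 0 at x ∈ {-4, 0, 2, 4}; ∂psi/∂y = -24y(y - 3)(y + 4) = 0 at y ∈ {-4, 0, 3}.
The Hessian is diagonal: diag(psi_xx, psi_yy). Second derivatives: psi_xx(-4)=-11520, psi_xx(0)=1920, psi_xx(2)=-1440, psi_xx(4)=3840; psi_yy(-4)=-672, psi_yy(0)=288, psi_yy(3)=-504.
Local maxima occur where both diagonal entries negative: (-4, -4), (-4, 3), (2, -4), (2, 3). Count: 4.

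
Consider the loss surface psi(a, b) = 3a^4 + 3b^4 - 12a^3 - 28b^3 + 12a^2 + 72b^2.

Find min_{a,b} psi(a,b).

0

psi(a,b) separates as P(a) + Q(b), so its minimum is min P + min Q.
P'(a) = 12a(a - 2)(a - 1) vanishes at a ∈ {0, 1, 2}; Q'(b) = 12b(b - 4)(b - 3) vanishes at b ∈ {0, 3, 4}.
Local minima of P (where P''>0): P(0)=0, P(2)=0. Local minima of Q: Q(0)=0, Q(4)=128.
So the global minimum of psi is P(0) + Q(0) = 0 + 0 = 0, attained at (0, 0).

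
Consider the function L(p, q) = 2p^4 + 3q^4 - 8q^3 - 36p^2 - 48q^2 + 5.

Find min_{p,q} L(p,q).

L(p,q) separates as A(p) + B(q) + 5, so its minimum is min A + min B + 5.
A'(p) = 8p(p - 3)(p + 3) vanishes at p ∈ {-3, 0, 3}; B'(q) = 12q(q - 4)(q + 2) vanishes at q ∈ {-2, 0, 4}.
Local minima of A (where A''>0): A(-3)=-162, A(3)=-162. Local minima of B: B(-2)=-80, B(4)=-512.
So the global minimum of L is A(-3) + B(4) + 5 = -162 − 512 + 5 = -669, attained at (-3, 4).

-669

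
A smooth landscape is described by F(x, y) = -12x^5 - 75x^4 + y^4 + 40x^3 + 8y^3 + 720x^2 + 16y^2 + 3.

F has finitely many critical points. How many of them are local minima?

F separates as a function of x plus a function of y, so ∇F=0 decouples.
∂F/∂x = -60x(x - 2)(x + 3)(x + 4) = 0 at x ∈ {-4, -3, 0, 2}; ∂F/∂y = 4y(y + 2)(y + 4) = 0 at y ∈ {-4, -2, 0}.
The Hessian is diagonal: diag(F_xx, F_yy). Second derivatives: F_xx(-4)=1440, F_xx(-3)=-900, F_xx(0)=1440, F_xx(2)=-3600; F_yy(-4)=32, F_yy(-2)=-16, F_yy(0)=32.
Local minima occur where both diagonal entries positive: (-4, -4), (-4, 0), (0, -4), (0, 0). Count: 4.

4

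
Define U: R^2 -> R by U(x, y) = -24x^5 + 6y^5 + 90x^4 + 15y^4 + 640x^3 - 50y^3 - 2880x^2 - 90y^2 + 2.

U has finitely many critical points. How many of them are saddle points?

8

U separates as a function of x plus a function of y, so ∇U=0 decouples.
∂U/∂x = -120x(x - 4)(x - 3)(x + 4) = 0 at x ∈ {-4, 0, 3, 4}; ∂U/∂y = 30y(y - 2)(y + 1)(y + 3) = 0 at y ∈ {-3, -1, 0, 2}.
The Hessian is diagonal: diag(U_xx, U_yy). Second derivatives: U_xx(-4)=26880, U_xx(0)=-5760, U_xx(3)=2520, U_xx(4)=-3840; U_yy(-3)=-900, U_yy(-1)=180, U_yy(0)=-180, U_yy(2)=900.
Saddle points occur where the two diagonal entries have opposite signs: (-4, -3), (-4, 0), (0, -1), (0, 2), (3, -3), (3, 0), (4, -1), (4, 2). Count: 8.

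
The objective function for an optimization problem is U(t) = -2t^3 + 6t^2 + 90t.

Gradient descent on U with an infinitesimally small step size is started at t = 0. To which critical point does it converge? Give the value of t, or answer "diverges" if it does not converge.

-3

U'(t) = -6(t - 5)(t + 3), so U'(0) = 90.
Gradient descent moves in the -U' direction, i.e. t is decreasing.
The nearest critical point in that direction is t = -3, where U'' = 48 > 0 (a local minimum). The iterate converges there.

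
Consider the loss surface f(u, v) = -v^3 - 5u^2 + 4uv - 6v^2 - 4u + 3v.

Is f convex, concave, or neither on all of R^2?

The term -v^3 is cubic, so the Hessian is not constant.
∂²f/∂v² = -6v - 12, which takes both signs as v varies (negative for sufficiently large v). A diagonal entry of the Hessian changing sign means the Hessian is neither positive- nor negative-semidefinite on all of R^2.

neither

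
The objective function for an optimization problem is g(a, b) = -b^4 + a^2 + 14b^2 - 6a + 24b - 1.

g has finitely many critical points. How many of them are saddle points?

2

g separates as a function of a plus a function of b, so ∇g=0 decouples.
∂g/∂a = 2(a - 3) = 0 at a ∈ {3}; ∂g/∂b = -4(b - 3)(b + 1)(b + 2) = 0 at b ∈ {-2, -1, 3}.
The Hessian is diagonal: diag(g_aa, g_bb). Second derivatives: g_aa(3)=2; g_bb(-2)=-20, g_bb(-1)=16, g_bb(3)=-80.
Saddle points occur where the two diagonal entries have opposite signs: (3, -2), (3, 3). Count: 2.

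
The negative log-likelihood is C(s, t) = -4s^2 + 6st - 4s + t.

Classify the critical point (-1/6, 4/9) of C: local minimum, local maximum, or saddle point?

The Hessian of C is constant: H = [[-8, 6], [6, 0]].
det(H) = (-8)·0 − 6² = -36.
Since det(H) < 0, H is indefinite and the critical point is a saddle point.

saddle point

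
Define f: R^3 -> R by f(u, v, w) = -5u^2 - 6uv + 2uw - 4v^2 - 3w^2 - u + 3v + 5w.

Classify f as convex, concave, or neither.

concave

f is quadratic, so its Hessian is the constant matrix H = [[-10, -6, 2], [-6, -8, 0], [2, 0, -6]].
Leading principal minors: -10, 44, -232.
Signs alternate −, +, − ⇒ H ≺ 0 ⇒ concave.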